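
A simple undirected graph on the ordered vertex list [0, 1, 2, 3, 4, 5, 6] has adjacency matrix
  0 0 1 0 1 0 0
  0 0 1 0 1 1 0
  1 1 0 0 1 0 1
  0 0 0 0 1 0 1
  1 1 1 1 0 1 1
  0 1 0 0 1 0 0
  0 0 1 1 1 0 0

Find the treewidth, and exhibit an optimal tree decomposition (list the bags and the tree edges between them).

Each bag holds 3 vertices, so the decomposition has width 2, which upper-bounds the treewidth. For the lower bound, the 3 vertices {0, 2, 4} are pairwise adjacent, and any tree decomposition puts a clique entirely inside one bag — forcing width ≥ 2. Combining the bounds, tw(G) = 2.

Treewidth 2.
One such decomposition:
Bags: B1 = {1, 2, 4}  B2 = {2, 4, 6}  B3 = {0, 2, 4}  B4 = {1, 4, 5}  B5 = {3, 4, 6}
Tree: B1–B2, B2–B3, B1–B4, B2–B5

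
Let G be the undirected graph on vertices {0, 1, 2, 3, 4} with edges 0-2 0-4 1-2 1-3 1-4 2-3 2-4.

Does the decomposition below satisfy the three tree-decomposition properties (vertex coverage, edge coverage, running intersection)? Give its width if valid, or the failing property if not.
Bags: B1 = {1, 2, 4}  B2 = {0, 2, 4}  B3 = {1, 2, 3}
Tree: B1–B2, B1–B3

Yes; width 2.

Vertex coverage: the bags together contain {0, 1, 2, 3, 4}, the full vertex set. Edge coverage: each edge of G has both endpoints in at least one bag. Running intersection: for every vertex, the bags containing it form a connected subtree. All three properties hold, so this is a valid tree decomposition of width max|bag| − 1 = 2, and hence tw(G) ≤ 2.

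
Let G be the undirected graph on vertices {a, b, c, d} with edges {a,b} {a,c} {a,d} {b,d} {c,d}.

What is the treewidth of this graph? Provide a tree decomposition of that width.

The largest bag has 3 vertices, giving width 2; this decomposition certifies tw(G) ≤ 2. On the other hand G contains the 3-clique {a, c, d}. A clique must lie in a single bag of any decomposition, so no decomposition can have width below 2. Therefore the treewidth is 2.

Treewidth 2.
One optimal decomposition is:
Bags: B1 = {a, c, d}  B2 = {a, b, d}
Tree: B1–B2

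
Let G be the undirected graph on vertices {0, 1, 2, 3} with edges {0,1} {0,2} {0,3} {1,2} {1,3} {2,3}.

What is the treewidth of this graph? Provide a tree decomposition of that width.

With just one bag of size 4, the width is 4 − 1 = 3, so tw(G) ≤ 3. On the other hand G contains the 4-clique {0, 1, 2, 3}. A clique must lie in a single bag of any decomposition, so no decomposition can have width below 3. Therefore the treewidth is 3.

Treewidth 3.
One optimal decomposition is:
Bags: B1 = {0, 1, 2, 3}
Tree: (single bag)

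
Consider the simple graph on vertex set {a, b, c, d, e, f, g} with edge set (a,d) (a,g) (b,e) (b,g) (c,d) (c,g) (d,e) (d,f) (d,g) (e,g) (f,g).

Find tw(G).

A width-2 tree decomposition is:
Bags: B1 = {c, d, g}  B2 = {d, f, g}  B3 = {d, e, g}  B4 = {b, e, g}  B5 = {a, d, g}
Tree: B1–B2, B2–B3, B3–B4, B1–B5
Every bag has size at most 3, so the width is 3 − 1 = 2 and tw(G) ≤ 2. Conversely, {d, e, g} is a clique of size 3, and the vertices of any clique must share a bag in every tree decomposition; so some bag has ≥ 3 vertices and tw(G) ≥ 2. Therefore the treewidth is 2.

2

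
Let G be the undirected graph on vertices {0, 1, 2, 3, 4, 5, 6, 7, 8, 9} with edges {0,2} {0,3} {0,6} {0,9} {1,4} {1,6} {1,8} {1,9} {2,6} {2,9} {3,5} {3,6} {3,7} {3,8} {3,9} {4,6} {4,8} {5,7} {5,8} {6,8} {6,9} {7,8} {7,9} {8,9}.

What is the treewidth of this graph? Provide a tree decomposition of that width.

Every bag has size at most 4, so the width is 4 − 1 = 3 and tw(G) ≤ 3. On the other hand G contains the 4-clique {3, 5, 7, 8}. A clique must lie in a single bag of any decomposition, so no decomposition can have width below 3. The upper and lower bounds meet at 3, so that is the treewidth.

Treewidth 3.
Bags: B1 = {0, 3, 6, 9}  B2 = {3, 6, 8, 9}  B3 = {1, 6, 8, 9}  B4 = {0, 2, 6, 9}  B5 = {3, 7, 8, 9}  B6 = {3, 5, 7, 8}  B7 = {1, 4, 6, 8}
Tree: B1–B2, B2–B3, B1–B4, B2–B5, B5–B6, B3–B7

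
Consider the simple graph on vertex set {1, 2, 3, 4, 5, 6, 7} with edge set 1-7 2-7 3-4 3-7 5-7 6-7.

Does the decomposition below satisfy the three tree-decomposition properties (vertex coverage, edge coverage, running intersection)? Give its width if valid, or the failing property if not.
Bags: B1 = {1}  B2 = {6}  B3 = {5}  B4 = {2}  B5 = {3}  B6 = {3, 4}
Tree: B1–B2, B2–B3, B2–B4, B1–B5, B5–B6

No — vertex 7 appears in no bag.

A tree decomposition must satisfy three properties: every vertex lies in some bag; for every edge, both endpoints lie together in some bag; and for every vertex, the bags containing it form a connected subtree. Here vertex 7 appears in no bag, so the decomposition is invalid.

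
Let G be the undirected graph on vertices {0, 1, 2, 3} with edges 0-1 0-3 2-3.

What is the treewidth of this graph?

A width-1 tree decomposition is:
Bags: B1 = {2, 3}  B2 = {0, 3}  B3 = {0, 1}
Tree: B1–B2, B2–B3
Every bag has size at most 2, so the width is 2 − 1 = 1 and tw(G) ≤ 1. Any graph with an edge has treewidth ≥ 1, and G has the edge 2–3. Hence tw(G) = 1 exactly.

1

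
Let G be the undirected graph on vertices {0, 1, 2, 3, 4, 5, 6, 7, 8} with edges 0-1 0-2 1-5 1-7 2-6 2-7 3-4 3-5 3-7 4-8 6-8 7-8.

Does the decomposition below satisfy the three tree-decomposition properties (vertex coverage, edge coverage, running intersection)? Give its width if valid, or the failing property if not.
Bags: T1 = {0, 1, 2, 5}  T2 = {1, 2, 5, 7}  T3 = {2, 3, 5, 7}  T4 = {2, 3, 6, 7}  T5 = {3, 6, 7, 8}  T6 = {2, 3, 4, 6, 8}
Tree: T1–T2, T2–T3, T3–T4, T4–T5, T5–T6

No — bags containing vertex 2 are not connected in the tree.

A tree decomposition must satisfy three properties: every vertex lies in some bag; for every edge, both endpoints lie together in some bag; and for every vertex, the bags containing it form a connected subtree. Here bags containing vertex 2 are not connected in the tree, so the decomposition is invalid.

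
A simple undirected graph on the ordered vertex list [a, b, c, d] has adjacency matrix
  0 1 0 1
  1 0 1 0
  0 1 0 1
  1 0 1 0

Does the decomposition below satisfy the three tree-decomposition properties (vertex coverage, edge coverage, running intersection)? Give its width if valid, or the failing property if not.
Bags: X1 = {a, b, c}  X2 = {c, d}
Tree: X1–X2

A tree decomposition must satisfy three properties: every vertex lies in some bag; for every edge, both endpoints lie together in some bag; and for every vertex, the bags containing it form a connected subtree. Here edge (a,d) lies in no bag, so the decomposition is invalid.

No — edge (a,d) lies in no bag.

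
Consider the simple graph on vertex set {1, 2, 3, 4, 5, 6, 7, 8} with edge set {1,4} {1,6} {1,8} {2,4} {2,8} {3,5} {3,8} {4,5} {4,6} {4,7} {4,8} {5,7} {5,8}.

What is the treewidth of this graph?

2

A width-2 tree decomposition is:
Bags: B1 = {4, 5, 8}  B2 = {4, 5, 7}  B3 = {2, 4, 8}  B4 = {1, 4, 8}  B5 = {3, 5, 8}  B6 = {1, 4, 6}
Tree: B1–B2, B1–B3, B1–B4, B1–B5, B4–B6
The largest bag has 3 vertices, giving width 2; this decomposition certifies tw(G) ≤ 2. For the lower bound, the 3 vertices {3, 5, 8} are pairwise adjacent, and any tree decomposition puts a clique entirely inside one bag — forcing width ≥ 2. The upper and lower bounds meet at 2, so that is the treewidth.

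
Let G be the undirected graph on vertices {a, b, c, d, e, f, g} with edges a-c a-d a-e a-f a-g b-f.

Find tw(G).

1

A width-1 tree decomposition is:
Bags: B1 = {a, e}  B2 = {a, g}  B3 = {a, f}  B4 = {b, f}  B5 = {a, c}  B6 = {a, d}
Tree: B1–B2, B1–B3, B3–B4, B3–B5, B3–B6
The largest bag has 2 vertices, giving width 1; this decomposition certifies tw(G) ≤ 1. Since G has at least one edge (e.g. e–a), it is not an edgeless graph, so tw(G) ≥ 1. Hence tw(G) = 1 exactly.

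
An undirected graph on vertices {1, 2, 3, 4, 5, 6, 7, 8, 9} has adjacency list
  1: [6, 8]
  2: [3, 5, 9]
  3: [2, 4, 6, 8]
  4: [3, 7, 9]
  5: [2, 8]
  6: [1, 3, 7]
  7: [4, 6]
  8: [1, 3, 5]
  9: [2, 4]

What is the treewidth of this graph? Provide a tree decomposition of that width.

The largest bag has 4 vertices, giving width 3; this decomposition certifies tw(G) ≤ 3. For the lower bound: the 4 vertex sets {1,5,8}, {2}, {3}, {4,6,7,9} are disjoint, each induces a connected subgraph, and every pair is joined by at least one edge of G. Contracting each set to a single vertex therefore yields K_{4} as a minor, and since treewidth is minor-monotone, tw(G) ≥ tw(K_{4}) = 3. Hence tw(G) = 3 exactly.

Treewidth 3.
Bags: B1 = {1, 2, 5, 8}  B2 = {1, 2, 3, 8}  B3 = {1, 2, 3, 6}  B4 = {2, 3, 6, 9}  B5 = {3, 4, 6, 9}  B6 = {4, 6, 7, 9}
Tree: B1–B2, B2–B3, B3–B4, B4–B5, B5–B6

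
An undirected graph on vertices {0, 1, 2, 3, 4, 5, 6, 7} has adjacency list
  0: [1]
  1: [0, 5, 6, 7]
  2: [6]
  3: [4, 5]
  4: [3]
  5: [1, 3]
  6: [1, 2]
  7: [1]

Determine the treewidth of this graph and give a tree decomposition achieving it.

Each bag holds 2 vertices, so the decomposition has width 1, which upper-bounds the treewidth. G has an edge, so its treewidth is at least 1. Hence tw(G) = 1 exactly.

Treewidth 1.
One such decomposition:
Bags: B1 = {1, 7}  B2 = {1, 5}  B3 = {0, 1}  B4 = {1, 6}  B5 = {3, 5}  B6 = {3, 4}  B7 = {2, 6}
Tree: B1–B2, B1–B3, B2–B4, B2–B5, B5–B6, B4–B7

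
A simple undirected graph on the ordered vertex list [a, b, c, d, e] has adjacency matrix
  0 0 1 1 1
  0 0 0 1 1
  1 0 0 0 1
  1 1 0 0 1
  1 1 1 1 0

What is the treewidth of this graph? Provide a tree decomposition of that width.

The largest bag has 3 vertices, giving width 2; this decomposition certifies tw(G) ≤ 2. On the other hand G contains the 3-clique {a, d, e}. A clique must lie in a single bag of any decomposition, so no decomposition can have width below 2. Hence tw(G) = 2 exactly.

Treewidth 2.
One optimal decomposition is:
Bags: B1 = {a, d, e}  B2 = {b, d, e}  B3 = {a, c, e}
Tree: B1–B2, B1–B3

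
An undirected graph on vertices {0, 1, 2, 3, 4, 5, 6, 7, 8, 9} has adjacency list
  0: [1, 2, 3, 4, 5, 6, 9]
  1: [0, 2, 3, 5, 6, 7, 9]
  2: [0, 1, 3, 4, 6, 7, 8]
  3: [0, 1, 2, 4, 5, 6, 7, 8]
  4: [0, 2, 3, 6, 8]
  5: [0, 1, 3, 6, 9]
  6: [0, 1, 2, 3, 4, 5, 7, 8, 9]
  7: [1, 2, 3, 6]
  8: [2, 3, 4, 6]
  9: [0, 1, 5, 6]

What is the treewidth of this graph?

A width-4 tree decomposition is:
Bags: B1 = {0, 2, 3, 4, 6}  B2 = {0, 1, 2, 3, 6}  B3 = {1, 2, 3, 6, 7}  B4 = {0, 1, 3, 5, 6}  B5 = {2, 3, 4, 6, 8}  B6 = {0, 1, 5, 6, 9}
Tree: B1–B2, B2–B3, B2–B4, B1–B5, B4–B6
Each bag holds 5 vertices, so the decomposition has width 4, which upper-bounds the treewidth. On the other hand G contains the 5-clique {0, 1, 5, 6, 9}. A clique must lie in a single bag of any decomposition, so no decomposition can have width below 4. The upper and lower bounds meet at 4, so that is the treewidth.

4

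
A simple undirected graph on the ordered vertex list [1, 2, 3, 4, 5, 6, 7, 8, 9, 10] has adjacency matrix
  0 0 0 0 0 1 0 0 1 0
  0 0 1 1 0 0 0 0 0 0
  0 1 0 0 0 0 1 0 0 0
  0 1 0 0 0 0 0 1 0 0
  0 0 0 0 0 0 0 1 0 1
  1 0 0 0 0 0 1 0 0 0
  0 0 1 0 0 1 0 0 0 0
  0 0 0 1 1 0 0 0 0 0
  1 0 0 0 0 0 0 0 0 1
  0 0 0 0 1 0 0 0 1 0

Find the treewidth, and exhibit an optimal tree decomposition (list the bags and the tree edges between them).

Treewidth 2.
One optimal decomposition is:
Bags: B1 = {5, 8, 10}  B2 = {8, 9, 10}  B3 = {1, 8, 9}  B4 = {1, 6, 8}  B5 = {6, 7, 8}  B6 = {3, 7, 8}  B7 = {2, 3, 8}  B8 = {2, 4, 8}
Tree: B1–B2, B2–B3, B3–B4, B4–B5, B5–B6, B6–B7, B7–B8

Every bag has size at most 3, so the width is 3 − 1 = 2 and tw(G) ≤ 2. Since 8–5–10–9–1–6–7–3–2–4–8 is a cycle in G, G is not acyclic. Forests are exactly the graphs of treewidth ≤ 1, so tw(G) ≥ 2. The upper and lower bounds meet at 2, so that is the treewidth.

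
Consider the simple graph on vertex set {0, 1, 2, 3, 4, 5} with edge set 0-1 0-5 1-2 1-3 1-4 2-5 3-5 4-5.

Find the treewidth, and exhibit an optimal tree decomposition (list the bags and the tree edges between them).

Treewidth 2.
One such decomposition:
Bags: B1 = {1, 4, 5}  B2 = {1, 2, 5}  B3 = {1, 3, 5}  B4 = {0, 1, 5}
Tree: B1–B2, B2–B3, B3–B4

Each bag holds 3 vertices, so the decomposition has width 2, which upper-bounds the treewidth. For the lower bound, G contains the cycle 1–4–5–2–1, so G is not a forest; only forests have treewidth ≤ 1, hence tw(G) ≥ 2. The upper and lower bounds meet at 2, so that is the treewidth.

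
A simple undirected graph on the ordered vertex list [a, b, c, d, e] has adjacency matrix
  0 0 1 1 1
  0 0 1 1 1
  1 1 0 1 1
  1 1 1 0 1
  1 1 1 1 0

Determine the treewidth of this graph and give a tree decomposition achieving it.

Treewidth 3.
One such decomposition:
Bags: B1 = {a, c, d, e}  B2 = {b, c, d, e}
Tree: B1–B2

Every bag has size at most 4, so the width is 4 − 1 = 3 and tw(G) ≤ 3. Conversely, {a, c, d, e} is a clique of size 4, and the vertices of any clique must share a bag in every tree decomposition; so some bag has ≥ 4 vertices and tw(G) ≥ 3. The upper and lower bounds meet at 3, so that is the treewidth.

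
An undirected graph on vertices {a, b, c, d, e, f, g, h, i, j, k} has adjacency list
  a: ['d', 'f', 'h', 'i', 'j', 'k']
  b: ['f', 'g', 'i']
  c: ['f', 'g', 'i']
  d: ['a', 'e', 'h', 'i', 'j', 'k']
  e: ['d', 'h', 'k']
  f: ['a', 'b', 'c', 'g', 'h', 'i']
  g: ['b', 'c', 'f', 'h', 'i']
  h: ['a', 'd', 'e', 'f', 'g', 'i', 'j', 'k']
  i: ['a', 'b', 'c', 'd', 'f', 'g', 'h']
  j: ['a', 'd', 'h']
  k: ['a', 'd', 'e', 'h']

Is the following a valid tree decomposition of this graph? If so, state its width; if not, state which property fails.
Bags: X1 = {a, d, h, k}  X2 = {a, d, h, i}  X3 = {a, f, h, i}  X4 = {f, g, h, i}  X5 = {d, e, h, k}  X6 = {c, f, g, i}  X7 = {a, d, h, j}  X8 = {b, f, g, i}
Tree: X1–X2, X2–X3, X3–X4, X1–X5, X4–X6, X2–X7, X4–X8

Checking the three conditions: (i) the bags cover all of {a, b, c, d, e, f, g, h, i, j, k}; (ii) for each edge, some bag contains both endpoints; (iii) the bags containing any fixed vertex form a subtree. All hold, so the decomposition is valid with width 4 − 1 = 3.

Yes; width 3.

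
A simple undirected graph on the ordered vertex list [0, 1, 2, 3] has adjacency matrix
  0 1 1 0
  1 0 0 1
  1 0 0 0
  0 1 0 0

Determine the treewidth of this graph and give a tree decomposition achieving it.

Each bag holds 2 vertices, so the decomposition has width 1, which upper-bounds the treewidth. Since G has at least one edge (e.g. 1–0), it is not an edgeless graph, so tw(G) ≥ 1. Combining the bounds, tw(G) = 1.

Treewidth 1.
One such decomposition:
Bags: B1 = {0, 1}  B2 = {1, 3}  B3 = {0, 2}
Tree: B1–B2, B1–B3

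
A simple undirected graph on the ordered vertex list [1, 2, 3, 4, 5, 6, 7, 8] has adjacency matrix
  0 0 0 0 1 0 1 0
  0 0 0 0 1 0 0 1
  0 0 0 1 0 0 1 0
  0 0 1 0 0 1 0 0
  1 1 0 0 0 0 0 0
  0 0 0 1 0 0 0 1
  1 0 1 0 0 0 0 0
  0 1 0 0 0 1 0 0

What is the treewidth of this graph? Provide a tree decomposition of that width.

Each bag holds 3 vertices, so the decomposition has width 2, which upper-bounds the treewidth. The edges 5–2–8–6–4–3–7–1–5 form a cycle, so G is not a tree and its treewidth is at least 2. The upper and lower bounds meet at 2, so that is the treewidth.

Treewidth 2.
Bags: B1 = {2, 5, 8}  B2 = {5, 6, 8}  B3 = {4, 5, 6}  B4 = {3, 4, 5}  B5 = {3, 5, 7}  B6 = {1, 5, 7}
Tree: B1–B2, B2–B3, B3–B4, B4–B5, B5–B6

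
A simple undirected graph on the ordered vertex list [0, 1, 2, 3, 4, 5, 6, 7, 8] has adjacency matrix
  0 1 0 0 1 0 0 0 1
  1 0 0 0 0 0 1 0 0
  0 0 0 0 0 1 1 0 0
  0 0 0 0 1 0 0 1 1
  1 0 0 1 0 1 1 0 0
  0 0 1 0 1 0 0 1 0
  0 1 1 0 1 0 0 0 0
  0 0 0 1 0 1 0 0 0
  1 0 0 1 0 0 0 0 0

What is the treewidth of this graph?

3

A width-3 tree decomposition is:
Bags: B1 = {2, 5, 6, 7}  B2 = {4, 5, 6, 7}  B3 = {3, 4, 6, 7}  B4 = {1, 3, 4, 6}  B5 = {0, 1, 3, 4}  B6 = {0, 1, 3, 8}
Tree: B1–B2, B2–B3, B3–B4, B4–B5, B5–B6
The largest bag has 4 vertices, giving width 3; this decomposition certifies tw(G) ≤ 3. For the lower bound: the 4 vertex sets {2,5,7}, {6}, {4}, {0,1,3,8} are disjoint, each induces a connected subgraph, and every pair is joined by at least one edge of G. Contracting each set to a single vertex therefore yields K_{4} as a minor, and since treewidth is minor-monotone, tw(G) ≥ tw(K_{4}) = 3. The upper and lower bounds meet at 3, so that is the treewidth.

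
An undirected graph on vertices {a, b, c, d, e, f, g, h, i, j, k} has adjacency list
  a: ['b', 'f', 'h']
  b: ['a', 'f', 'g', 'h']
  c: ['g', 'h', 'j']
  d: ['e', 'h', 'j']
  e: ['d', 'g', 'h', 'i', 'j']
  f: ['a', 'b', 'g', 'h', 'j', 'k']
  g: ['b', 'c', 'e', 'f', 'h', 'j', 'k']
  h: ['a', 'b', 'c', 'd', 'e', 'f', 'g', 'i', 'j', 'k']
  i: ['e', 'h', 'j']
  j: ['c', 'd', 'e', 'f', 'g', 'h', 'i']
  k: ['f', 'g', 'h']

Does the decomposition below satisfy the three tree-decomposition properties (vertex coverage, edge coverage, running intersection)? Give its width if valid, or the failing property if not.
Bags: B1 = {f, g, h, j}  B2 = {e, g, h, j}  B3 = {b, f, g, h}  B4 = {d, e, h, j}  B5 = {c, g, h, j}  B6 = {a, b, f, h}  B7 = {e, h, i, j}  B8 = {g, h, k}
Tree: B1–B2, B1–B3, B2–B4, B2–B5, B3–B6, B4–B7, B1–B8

A tree decomposition must satisfy three properties: every vertex lies in some bag; for every edge, both endpoints lie together in some bag; and for every vertex, the bags containing it form a connected subtree. Here edge (f,k) lies in no bag, so the decomposition is invalid.

No — edge (f,k) lies in no bag.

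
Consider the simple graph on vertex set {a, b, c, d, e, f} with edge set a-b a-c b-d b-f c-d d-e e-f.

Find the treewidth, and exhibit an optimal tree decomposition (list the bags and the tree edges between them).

Treewidth 2.
One optimal decomposition is:
Bags: B1 = {a, b, c}  B2 = {b, c, d}  B3 = {b, d, f}  B4 = {d, e, f}
Tree: B1–B2, B2–B3, B3–B4

Each bag holds 3 vertices, so the decomposition has width 2, which upper-bounds the treewidth. The edges a–c–d–b–a form a cycle, so G is not a tree and its treewidth is at least 2. The upper and lower bounds meet at 2, so that is the treewidth.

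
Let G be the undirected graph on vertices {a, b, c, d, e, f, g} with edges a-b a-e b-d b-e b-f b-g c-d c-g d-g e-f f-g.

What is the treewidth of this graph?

2

A width-2 tree decomposition is:
Bags: B1 = {b, d, g}  B2 = {b, f, g}  B3 = {c, d, g}  B4 = {b, e, f}  B5 = {a, b, e}
Tree: B1–B2, B1–B3, B2–B4, B4–B5
Every bag has size at most 3, so the width is 3 − 1 = 2 and tw(G) ≤ 2. On the other hand G contains the 3-clique {c, d, g}. A clique must lie in a single bag of any decomposition, so no decomposition can have width below 2. Hence tw(G) = 2 exactly.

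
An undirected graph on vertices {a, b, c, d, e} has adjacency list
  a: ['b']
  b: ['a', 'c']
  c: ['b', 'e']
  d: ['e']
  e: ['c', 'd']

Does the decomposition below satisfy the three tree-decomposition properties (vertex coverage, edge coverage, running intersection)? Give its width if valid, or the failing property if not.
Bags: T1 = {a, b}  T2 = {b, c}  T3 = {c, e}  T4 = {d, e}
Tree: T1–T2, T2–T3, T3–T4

Every vertex of G appears in some bag (union = {a, b, c, d, e}); every edge is covered by a bag; and for each vertex v the set of bags containing v is connected in the bag tree. The decomposition is therefore valid. The largest bag has 2 vertices, so the width is 1.

Yes; width 1.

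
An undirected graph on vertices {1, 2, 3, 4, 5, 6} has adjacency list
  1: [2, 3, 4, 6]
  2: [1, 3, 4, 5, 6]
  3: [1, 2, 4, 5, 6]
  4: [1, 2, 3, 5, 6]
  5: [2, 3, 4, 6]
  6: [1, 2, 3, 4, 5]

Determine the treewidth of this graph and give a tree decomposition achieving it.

Treewidth 4.
One such decomposition:
Bags: B1 = {1, 2, 3, 4, 6}  B2 = {2, 3, 4, 5, 6}
Tree: B1–B2

The largest bag has 5 vertices, giving width 4; this decomposition certifies tw(G) ≤ 4. On the other hand G contains the 5-clique {1, 2, 3, 4, 6}. A clique must lie in a single bag of any decomposition, so no decomposition can have width below 4. The upper and lower bounds meet at 4, so that is the treewidth.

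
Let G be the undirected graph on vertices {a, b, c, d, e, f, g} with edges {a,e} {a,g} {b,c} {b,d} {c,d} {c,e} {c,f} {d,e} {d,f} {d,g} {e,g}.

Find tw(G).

2

A width-2 tree decomposition is:
Bags: B1 = {c, d, e}  B2 = {d, e, g}  B3 = {c, d, f}  B4 = {a, e, g}  B5 = {b, c, d}
Tree: B1–B2, B1–B3, B2–B4, B3–B5
Each bag holds 3 vertices, so the decomposition has width 2, which upper-bounds the treewidth. For the lower bound, the 3 vertices {d, e, g} are pairwise adjacent, and any tree decomposition puts a clique entirely inside one bag — forcing width ≥ 2. The upper and lower bounds meet at 2, so that is the treewidth.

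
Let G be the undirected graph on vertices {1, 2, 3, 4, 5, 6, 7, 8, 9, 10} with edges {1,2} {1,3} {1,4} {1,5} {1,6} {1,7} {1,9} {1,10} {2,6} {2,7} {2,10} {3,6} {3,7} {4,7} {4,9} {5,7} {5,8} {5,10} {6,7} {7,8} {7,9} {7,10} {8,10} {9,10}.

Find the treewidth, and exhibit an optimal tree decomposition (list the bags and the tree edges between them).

Each bag holds 4 vertices, so the decomposition has width 3, which upper-bounds the treewidth. Conversely, {5, 7, 8, 10} is a clique of size 4, and the vertices of any clique must share a bag in every tree decomposition; so some bag has ≥ 4 vertices and tw(G) ≥ 3. The upper and lower bounds meet at 3, so that is the treewidth.

Treewidth 3.
One such decomposition:
Bags: B1 = {5, 7, 8, 10}  B2 = {1, 5, 7, 10}  B3 = {1, 7, 9, 10}  B4 = {1, 2, 7, 10}  B5 = {1, 4, 7, 9}  B6 = {1, 2, 6, 7}  B7 = {1, 3, 6, 7}
Tree: B1–B2, B2–B3, B3–B4, B3–B5, B4–B6, B6–B7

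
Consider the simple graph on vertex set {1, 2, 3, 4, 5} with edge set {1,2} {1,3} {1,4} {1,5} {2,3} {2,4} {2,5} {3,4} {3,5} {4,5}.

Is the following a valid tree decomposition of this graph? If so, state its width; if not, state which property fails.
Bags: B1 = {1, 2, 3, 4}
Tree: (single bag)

A tree decomposition must satisfy three properties: every vertex lies in some bag; for every edge, both endpoints lie together in some bag; and for every vertex, the bags containing it form a connected subtree. Here vertex 5 appears in no bag, so the decomposition is invalid.

No — vertex 5 appears in no bag.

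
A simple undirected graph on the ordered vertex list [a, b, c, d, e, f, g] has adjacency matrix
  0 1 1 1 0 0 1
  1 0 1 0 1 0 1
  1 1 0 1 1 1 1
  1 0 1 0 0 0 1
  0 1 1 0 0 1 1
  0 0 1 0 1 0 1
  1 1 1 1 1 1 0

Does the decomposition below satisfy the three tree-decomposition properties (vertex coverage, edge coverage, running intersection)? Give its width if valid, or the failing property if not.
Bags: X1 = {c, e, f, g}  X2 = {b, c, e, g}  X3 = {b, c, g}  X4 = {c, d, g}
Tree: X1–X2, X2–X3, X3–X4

A tree decomposition must satisfy three properties: every vertex lies in some bag; for every edge, both endpoints lie together in some bag; and for every vertex, the bags containing it form a connected subtree. Here vertex a appears in no bag, so the decomposition is invalid.

No — vertex a appears in no bag.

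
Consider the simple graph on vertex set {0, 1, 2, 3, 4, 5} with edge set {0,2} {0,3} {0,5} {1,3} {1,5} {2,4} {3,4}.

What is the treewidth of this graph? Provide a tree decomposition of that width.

Treewidth 2.
One optimal decomposition is:
Bags: B1 = {1, 3, 5}  B2 = {0, 3, 5}  B3 = {0, 3, 4}  B4 = {0, 2, 4}
Tree: B1–B2, B2–B3, B3–B4

Every bag has size at most 3, so the width is 3 − 1 = 2 and tw(G) ≤ 2. For the lower bound, G contains the cycle 1–5–0–3–1, so G is not a forest; only forests have treewidth ≤ 1, hence tw(G) ≥ 2. The upper and lower bounds meet at 2, so that is the treewidth.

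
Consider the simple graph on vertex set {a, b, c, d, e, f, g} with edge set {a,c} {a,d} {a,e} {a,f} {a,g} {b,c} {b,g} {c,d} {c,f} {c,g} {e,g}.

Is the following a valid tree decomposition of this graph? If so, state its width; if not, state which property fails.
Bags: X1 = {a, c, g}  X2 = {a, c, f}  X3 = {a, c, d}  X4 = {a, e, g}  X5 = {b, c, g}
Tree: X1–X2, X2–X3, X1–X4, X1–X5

Yes; width 2.

Vertex coverage: the bags together contain {a, b, c, d, e, f, g}, the full vertex set. Edge coverage: each edge of G has both endpoints in at least one bag. Running intersection: for every vertex, the bags containing it form a connected subtree. All three properties hold, so this is a valid tree decomposition of width max|bag| − 1 = 2, and hence tw(G) ≤ 2.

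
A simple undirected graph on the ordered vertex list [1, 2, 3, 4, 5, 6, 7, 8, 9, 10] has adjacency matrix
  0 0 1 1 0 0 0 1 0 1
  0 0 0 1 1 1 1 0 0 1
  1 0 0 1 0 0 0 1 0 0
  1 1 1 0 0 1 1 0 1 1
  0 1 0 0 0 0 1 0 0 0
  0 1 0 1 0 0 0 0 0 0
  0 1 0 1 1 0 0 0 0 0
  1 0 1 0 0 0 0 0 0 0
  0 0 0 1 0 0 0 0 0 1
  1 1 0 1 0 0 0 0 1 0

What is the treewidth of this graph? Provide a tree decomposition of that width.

The largest bag has 3 vertices, giving width 2; this decomposition certifies tw(G) ≤ 2. For the lower bound, the 3 vertices {1, 3, 8} are pairwise adjacent, and any tree decomposition puts a clique entirely inside one bag — forcing width ≥ 2. Therefore the treewidth is 2.

Treewidth 2.
One optimal decomposition is:
Bags: B1 = {2, 4, 10}  B2 = {2, 4, 7}  B3 = {1, 4, 10}  B4 = {2, 4, 6}  B5 = {1, 3, 4}  B6 = {2, 5, 7}  B7 = {1, 3, 8}  B8 = {4, 9, 10}
Tree: B1–B2, B1–B3, B1–B4, B3–B5, B2–B6, B5–B7, B1–B8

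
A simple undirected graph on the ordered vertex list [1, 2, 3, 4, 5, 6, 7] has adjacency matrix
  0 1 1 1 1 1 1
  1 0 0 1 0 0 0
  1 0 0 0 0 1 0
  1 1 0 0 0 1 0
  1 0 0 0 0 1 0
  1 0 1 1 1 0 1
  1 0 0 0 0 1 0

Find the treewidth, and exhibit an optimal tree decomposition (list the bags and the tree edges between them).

Each bag holds 3 vertices, so the decomposition has width 2, which upper-bounds the treewidth. Conversely, {1, 2, 4} is a clique of size 3, and the vertices of any clique must share a bag in every tree decomposition; so some bag has ≥ 3 vertices and tw(G) ≥ 2. Combining the bounds, tw(G) = 2.

Treewidth 2.
One optimal decomposition is:
Bags: B1 = {1, 4, 6}  B2 = {1, 2, 4}  B3 = {1, 5, 6}  B4 = {1, 3, 6}  B5 = {1, 6, 7}
Tree: B1–B2, B1–B3, B1–B4, B4–B5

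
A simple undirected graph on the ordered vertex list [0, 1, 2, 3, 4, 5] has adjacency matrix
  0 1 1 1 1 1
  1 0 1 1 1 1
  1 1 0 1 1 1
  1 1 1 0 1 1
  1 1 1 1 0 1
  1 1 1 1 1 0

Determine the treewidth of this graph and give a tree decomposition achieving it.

Treewidth 5.
One optimal decomposition is:
Bags: B1 = {0, 1, 2, 3, 4, 5}
Tree: (single bag)

A single bag containing all 6 vertices is trivially a valid decomposition of width 5. Conversely, {0, 1, 2, 3, 4, 5} is a clique of size 6, and the vertices of any clique must share a bag in every tree decomposition; so some bag has ≥ 6 vertices and tw(G) ≥ 5. The upper and lower bounds meet at 5, so that is the treewidth.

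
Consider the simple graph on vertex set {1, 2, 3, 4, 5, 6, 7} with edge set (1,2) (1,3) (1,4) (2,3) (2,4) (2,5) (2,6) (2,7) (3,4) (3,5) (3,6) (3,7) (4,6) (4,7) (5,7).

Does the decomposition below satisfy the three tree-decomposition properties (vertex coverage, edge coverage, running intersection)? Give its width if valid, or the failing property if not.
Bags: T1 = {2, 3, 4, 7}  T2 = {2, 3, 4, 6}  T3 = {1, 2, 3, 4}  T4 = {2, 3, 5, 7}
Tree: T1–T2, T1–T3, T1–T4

Every vertex of G appears in some bag (union = {1, 2, 3, 4, 5, 6, 7}); every edge is covered by a bag; and for each vertex v the set of bags containing v is connected in the bag tree. The decomposition is therefore valid. The largest bag has 4 vertices, so the width is 3.

Yes; width 3.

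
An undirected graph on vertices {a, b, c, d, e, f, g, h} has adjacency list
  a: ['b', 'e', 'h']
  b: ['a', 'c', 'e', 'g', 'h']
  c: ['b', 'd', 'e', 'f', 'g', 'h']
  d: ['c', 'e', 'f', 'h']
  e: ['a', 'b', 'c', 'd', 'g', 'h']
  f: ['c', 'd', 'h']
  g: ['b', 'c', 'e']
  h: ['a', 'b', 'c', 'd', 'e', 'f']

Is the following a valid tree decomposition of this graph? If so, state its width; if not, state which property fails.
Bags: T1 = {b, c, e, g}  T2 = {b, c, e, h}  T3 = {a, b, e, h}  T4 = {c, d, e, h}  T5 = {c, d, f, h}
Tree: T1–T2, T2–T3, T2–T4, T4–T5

Every vertex of G appears in some bag (union = {a, b, c, d, e, f, g, h}); every edge is covered by a bag; and for each vertex v the set of bags containing v is connected in the bag tree. The decomposition is therefore valid. The largest bag has 4 vertices, so the width is 3.

Yes; width 3.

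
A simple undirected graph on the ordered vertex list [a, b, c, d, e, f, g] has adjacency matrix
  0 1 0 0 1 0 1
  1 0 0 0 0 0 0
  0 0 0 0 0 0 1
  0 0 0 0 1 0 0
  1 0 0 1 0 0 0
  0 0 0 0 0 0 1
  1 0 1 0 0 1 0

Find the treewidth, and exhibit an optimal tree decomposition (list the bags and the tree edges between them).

Treewidth 1.
Bags: B1 = {a, g}  B2 = {f, g}  B3 = {a, e}  B4 = {c, g}  B5 = {d, e}  B6 = {a, b}
Tree: B1–B2, B1–B3, B2–B4, B3–B5, B1–B6

Each bag holds 2 vertices, so the decomposition has width 1, which upper-bounds the treewidth. Any graph with an edge has treewidth ≥ 1, and G has the edge g–a. Combining the bounds, tw(G) = 1.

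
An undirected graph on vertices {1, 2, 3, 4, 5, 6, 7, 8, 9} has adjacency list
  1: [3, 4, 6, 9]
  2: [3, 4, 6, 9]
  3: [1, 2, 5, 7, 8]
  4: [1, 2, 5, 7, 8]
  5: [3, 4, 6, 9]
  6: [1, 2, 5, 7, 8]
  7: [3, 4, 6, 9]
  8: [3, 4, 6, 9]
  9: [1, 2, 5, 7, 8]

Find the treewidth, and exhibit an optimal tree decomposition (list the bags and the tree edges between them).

Each bag holds 5 vertices, so the decomposition has width 4, which upper-bounds the treewidth. For the lower bound: the 5 vertex sets {4,8}, {1,3}, {6,7}, {9}, {2} are disjoint, each induces a connected subgraph, and every pair is joined by at least one edge of G. Contracting each set to a single vertex therefore yields K_{5} as a minor, and since treewidth is minor-monotone, tw(G) ≥ tw(K_{5}) = 4. Therefore the treewidth is 4.

Treewidth 4.
Bags: B1 = {3, 4, 6, 8, 9}  B2 = {1, 3, 4, 6, 9}  B3 = {3, 4, 6, 7, 9}  B4 = {2, 3, 4, 6, 9}  B5 = {3, 4, 5, 6, 9}
Tree: B1–B2, B2–B3, B3–B4, B4–B5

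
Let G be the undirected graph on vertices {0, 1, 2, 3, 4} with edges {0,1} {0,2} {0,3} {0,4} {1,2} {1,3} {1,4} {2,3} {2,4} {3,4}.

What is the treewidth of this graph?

A width-4 tree decomposition is:
Bags: B1 = {0, 1, 2, 3, 4}
Tree: (single bag)
With just one bag of size 5, the width is 5 − 1 = 4, so tw(G) ≤ 4. On the other hand G contains the 5-clique {0, 1, 2, 3, 4}. A clique must lie in a single bag of any decomposition, so no decomposition can have width below 4. The upper and lower bounds meet at 4, so that is the treewidth.

4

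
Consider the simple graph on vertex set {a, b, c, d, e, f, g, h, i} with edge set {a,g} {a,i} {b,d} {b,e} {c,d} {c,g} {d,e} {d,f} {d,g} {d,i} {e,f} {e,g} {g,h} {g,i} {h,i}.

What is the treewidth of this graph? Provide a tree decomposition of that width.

The largest bag has 3 vertices, giving width 2; this decomposition certifies tw(G) ≤ 2. For the lower bound, the 3 vertices {d, e, g} are pairwise adjacent, and any tree decomposition puts a clique entirely inside one bag — forcing width ≥ 2. Hence tw(G) = 2 exactly.

Treewidth 2.
Bags: B1 = {d, e, g}  B2 = {d, e, f}  B3 = {d, g, i}  B4 = {a, g, i}  B5 = {c, d, g}  B6 = {g, h, i}  B7 = {b, d, e}
Tree: B1–B2, B1–B3, B3–B4, B1–B5, B4–B6, B1–B7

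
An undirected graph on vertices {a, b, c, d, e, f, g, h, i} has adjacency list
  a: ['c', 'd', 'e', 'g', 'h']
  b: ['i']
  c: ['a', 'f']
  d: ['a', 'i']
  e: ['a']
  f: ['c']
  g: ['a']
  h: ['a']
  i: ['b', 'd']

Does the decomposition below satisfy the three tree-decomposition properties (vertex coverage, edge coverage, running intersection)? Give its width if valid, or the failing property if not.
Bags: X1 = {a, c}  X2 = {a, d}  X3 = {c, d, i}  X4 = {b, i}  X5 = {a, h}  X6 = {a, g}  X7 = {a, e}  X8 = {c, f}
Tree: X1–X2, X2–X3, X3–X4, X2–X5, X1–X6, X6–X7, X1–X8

No — bags containing vertex c are not connected in the tree.

A tree decomposition must satisfy three properties: every vertex lies in some bag; for every edge, both endpoints lie together in some bag; and for every vertex, the bags containing it form a connected subtree. Here bags containing vertex c are not connected in the tree, so the decomposition is invalid.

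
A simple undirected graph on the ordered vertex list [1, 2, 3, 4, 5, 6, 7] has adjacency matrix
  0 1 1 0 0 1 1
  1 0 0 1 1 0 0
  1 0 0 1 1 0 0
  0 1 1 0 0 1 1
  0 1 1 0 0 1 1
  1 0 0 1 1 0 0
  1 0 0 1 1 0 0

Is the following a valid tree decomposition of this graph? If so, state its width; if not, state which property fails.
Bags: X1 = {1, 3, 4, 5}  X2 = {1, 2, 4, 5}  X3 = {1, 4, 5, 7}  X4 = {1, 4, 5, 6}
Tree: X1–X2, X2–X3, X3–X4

Yes; width 3.

Checking the three conditions: (i) the bags cover all of {1, 2, 3, 4, 5, 6, 7}; (ii) for each edge, some bag contains both endpoints; (iii) the bags containing any fixed vertex form a subtree. All hold, so the decomposition is valid with width 4 − 1 = 3.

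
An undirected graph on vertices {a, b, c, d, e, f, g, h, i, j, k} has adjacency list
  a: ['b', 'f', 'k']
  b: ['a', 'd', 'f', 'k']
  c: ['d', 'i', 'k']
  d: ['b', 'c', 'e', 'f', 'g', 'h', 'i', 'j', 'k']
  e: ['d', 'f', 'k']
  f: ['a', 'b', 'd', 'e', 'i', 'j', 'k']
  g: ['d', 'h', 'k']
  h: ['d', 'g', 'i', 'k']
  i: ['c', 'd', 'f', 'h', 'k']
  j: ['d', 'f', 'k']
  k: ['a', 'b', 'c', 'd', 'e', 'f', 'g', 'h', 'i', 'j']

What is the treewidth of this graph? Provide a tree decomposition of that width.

Every bag has size at most 4, so the width is 4 − 1 = 3 and tw(G) ≤ 3. Conversely, {d, g, h, k} is a clique of size 4, and the vertices of any clique must share a bag in every tree decomposition; so some bag has ≥ 4 vertices and tw(G) ≥ 3. Therefore the treewidth is 3.

Treewidth 3.
One optimal decomposition is:
Bags: B1 = {c, d, i, k}  B2 = {d, f, i, k}  B3 = {d, h, i, k}  B4 = {b, d, f, k}  B5 = {a, b, f, k}  B6 = {d, g, h, k}  B7 = {d, f, j, k}  B8 = {d, e, f, k}
Tree: B1–B2, B1–B3, B2–B4, B4–B5, B3–B6, B4–B7, B7–B8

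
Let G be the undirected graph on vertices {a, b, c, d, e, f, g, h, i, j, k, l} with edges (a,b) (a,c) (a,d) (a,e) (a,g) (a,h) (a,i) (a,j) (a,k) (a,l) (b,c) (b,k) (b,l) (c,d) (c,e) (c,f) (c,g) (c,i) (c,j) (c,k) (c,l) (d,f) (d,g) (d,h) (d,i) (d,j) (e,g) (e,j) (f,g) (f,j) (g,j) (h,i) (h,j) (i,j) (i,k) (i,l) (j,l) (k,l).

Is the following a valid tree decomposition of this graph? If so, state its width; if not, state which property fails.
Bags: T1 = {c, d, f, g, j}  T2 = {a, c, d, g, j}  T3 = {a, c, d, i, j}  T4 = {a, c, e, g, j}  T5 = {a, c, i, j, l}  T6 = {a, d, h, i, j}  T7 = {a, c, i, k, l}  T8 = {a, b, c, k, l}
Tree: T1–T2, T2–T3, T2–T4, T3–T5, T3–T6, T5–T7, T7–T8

Yes; width 4.

Every vertex of G appears in some bag (union = {a, b, c, d, e, f, g, h, i, j, k, l}); every edge is covered by a bag; and for each vertex v the set of bags containing v is connected in the bag tree. The decomposition is therefore valid. The largest bag has 5 vertices, so the width is 4.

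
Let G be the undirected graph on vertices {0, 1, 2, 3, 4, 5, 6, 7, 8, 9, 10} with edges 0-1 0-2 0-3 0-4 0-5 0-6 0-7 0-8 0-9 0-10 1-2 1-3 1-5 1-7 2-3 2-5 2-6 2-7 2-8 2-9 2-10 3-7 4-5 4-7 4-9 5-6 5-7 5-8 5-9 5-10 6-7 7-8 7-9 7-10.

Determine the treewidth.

4

A width-4 tree decomposition is:
Bags: B1 = {0, 2, 5, 6, 7}  B2 = {0, 2, 5, 7, 9}  B3 = {0, 2, 5, 7, 10}  B4 = {0, 1, 2, 5, 7}  B5 = {0, 2, 5, 7, 8}  B6 = {0, 1, 2, 3, 7}  B7 = {0, 4, 5, 7, 9}
Tree: B1–B2, B2–B3, B3–B4, B2–B5, B4–B6, B2–B7
The largest bag has 5 vertices, giving width 4; this decomposition certifies tw(G) ≤ 4. Conversely, {0, 1, 2, 3, 7} is a clique of size 5, and the vertices of any clique must share a bag in every tree decomposition; so some bag has ≥ 5 vertices and tw(G) ≥ 4. Therefore the treewidth is 4.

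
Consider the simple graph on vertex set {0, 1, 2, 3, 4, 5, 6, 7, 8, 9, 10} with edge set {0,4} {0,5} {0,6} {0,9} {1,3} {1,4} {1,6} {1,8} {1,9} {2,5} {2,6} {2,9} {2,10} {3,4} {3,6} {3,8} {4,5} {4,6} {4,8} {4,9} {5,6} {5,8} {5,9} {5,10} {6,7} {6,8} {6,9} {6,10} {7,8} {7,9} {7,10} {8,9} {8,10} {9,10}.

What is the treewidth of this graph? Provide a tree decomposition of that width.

Each bag holds 5 vertices, so the decomposition has width 4, which upper-bounds the treewidth. For the lower bound, the 5 vertices {1, 4, 6, 8, 9} are pairwise adjacent, and any tree decomposition puts a clique entirely inside one bag — forcing width ≥ 4. The upper and lower bounds meet at 4, so that is the treewidth.

Treewidth 4.
One such decomposition:
Bags: B1 = {4, 5, 6, 8, 9}  B2 = {1, 4, 6, 8, 9}  B3 = {0, 4, 5, 6, 9}  B4 = {5, 6, 8, 9, 10}  B5 = {1, 3, 4, 6, 8}  B6 = {6, 7, 8, 9, 10}  B7 = {2, 5, 6, 9, 10}
Tree: B1–B2, B1–B3, B1–B4, B2–B5, B4–B6, B4–B7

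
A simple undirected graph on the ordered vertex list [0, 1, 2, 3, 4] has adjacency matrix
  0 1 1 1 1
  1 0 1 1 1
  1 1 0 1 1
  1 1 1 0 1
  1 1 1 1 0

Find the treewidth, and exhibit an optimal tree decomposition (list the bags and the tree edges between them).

Treewidth 4.
One such decomposition:
Bags: B1 = {0, 1, 2, 3, 4}
Tree: (single bag)

A single bag containing all 5 vertices is trivially a valid decomposition of width 4. For the lower bound, the 5 vertices {0, 1, 2, 3, 4} are pairwise adjacent, and any tree decomposition puts a clique entirely inside one bag — forcing width ≥ 4. The upper and lower bounds meet at 4, so that is the treewidth.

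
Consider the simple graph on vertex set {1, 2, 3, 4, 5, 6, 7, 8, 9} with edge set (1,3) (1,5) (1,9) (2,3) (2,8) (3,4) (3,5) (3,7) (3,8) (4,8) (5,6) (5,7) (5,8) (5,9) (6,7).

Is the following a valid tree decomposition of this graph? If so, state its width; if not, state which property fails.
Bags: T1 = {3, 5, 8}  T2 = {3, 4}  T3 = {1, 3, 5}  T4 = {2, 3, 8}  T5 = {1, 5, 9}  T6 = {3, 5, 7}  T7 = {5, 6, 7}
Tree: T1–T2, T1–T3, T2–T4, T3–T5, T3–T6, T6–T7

No — edge (8,4) lies in no bag.

A tree decomposition must satisfy three properties: every vertex lies in some bag; for every edge, both endpoints lie together in some bag; and for every vertex, the bags containing it form a connected subtree. Here edge (8,4) lies in no bag, so the decomposition is invalid.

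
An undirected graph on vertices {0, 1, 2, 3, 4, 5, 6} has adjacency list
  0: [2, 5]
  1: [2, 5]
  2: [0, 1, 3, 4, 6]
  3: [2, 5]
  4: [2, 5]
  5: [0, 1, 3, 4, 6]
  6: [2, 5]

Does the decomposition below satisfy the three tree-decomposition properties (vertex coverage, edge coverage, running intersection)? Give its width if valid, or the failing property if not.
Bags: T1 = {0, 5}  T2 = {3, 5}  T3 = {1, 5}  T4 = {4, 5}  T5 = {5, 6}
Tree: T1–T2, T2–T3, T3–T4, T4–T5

A tree decomposition must satisfy three properties: every vertex lies in some bag; for every edge, both endpoints lie together in some bag; and for every vertex, the bags containing it form a connected subtree. Here vertex 2 appears in no bag, so the decomposition is invalid.

No — vertex 2 appears in no bag.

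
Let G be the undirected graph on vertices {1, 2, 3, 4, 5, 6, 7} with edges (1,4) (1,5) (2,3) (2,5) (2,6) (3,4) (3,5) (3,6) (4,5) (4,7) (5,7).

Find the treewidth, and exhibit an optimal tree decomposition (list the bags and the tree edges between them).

Every bag has size at most 3, so the width is 3 − 1 = 2 and tw(G) ≤ 2. Conversely, {2, 3, 5} is a clique of size 3, and the vertices of any clique must share a bag in every tree decomposition; so some bag has ≥ 3 vertices and tw(G) ≥ 2. Combining the bounds, tw(G) = 2.

Treewidth 2.
Bags: B1 = {4, 5, 7}  B2 = {3, 4, 5}  B3 = {1, 4, 5}  B4 = {2, 3, 5}  B5 = {2, 3, 6}
Tree: B1–B2, B2–B3, B2–B4, B4–B5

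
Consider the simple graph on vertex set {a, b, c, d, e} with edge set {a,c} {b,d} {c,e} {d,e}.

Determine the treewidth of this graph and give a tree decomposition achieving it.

Treewidth 1.
One optimal decomposition is:
Bags: B1 = {b, d}  B2 = {d, e}  B3 = {c, e}  B4 = {a, c}
Tree: B1–B2, B2–B3, B3–B4

Every bag has size at most 2, so the width is 2 − 1 = 1 and tw(G) ≤ 1. Since G has at least one edge (e.g. b–d), it is not an edgeless graph, so tw(G) ≥ 1. Combining the bounds, tw(G) = 1.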